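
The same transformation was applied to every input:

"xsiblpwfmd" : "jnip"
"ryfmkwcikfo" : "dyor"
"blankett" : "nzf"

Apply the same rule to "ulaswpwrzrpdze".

Looking at the pairs, the operation is to shift every letter 12 places forward in the alphabet (wrapping around), then keep one character in every 3, starting at position 1 (positions 1st, 4th, 7th, ...).
"ulaswpwrzrpdze" → "gxmeibidldbplq" → "geidl".

geidl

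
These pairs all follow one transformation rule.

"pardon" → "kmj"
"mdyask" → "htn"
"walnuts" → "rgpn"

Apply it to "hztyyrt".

In each case the input is transformed by: keep every other character starting from the first (positions 1st, 3rd, 5th, ...), then shift every letter 5 places backward in the alphabet (wrapping around).
For "hztyyrt", step one produces "htyt"; step two turns that into "coto".
(Check on "mdyask": → "mys" → "htn" ✓)

coto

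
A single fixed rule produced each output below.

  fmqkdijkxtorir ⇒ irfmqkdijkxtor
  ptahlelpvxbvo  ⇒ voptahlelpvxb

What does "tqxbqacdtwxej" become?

The pattern: move the last 2 characters to the front (rotate right by 2).
"tqxbqacdtwxej" → "ejtqxbqacdtwx".

ejtqxbqacdtwx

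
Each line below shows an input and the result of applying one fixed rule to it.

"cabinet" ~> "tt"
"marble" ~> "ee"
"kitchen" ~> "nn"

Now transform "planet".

The rule is to repeat every character 3 times, then keep only the last 2 characters.
For "planet" the result is "tt".
(Check on "cabinet": → "cccaaabbbiiinnneeettt" → "tt" ✓)

tt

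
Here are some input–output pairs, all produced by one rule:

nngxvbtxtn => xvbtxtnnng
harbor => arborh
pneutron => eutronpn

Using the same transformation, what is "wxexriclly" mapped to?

xricllywxe

What's happening: move the last 2 characters to the front (rotate right by 2), then swap the front and back halves of the string.
Working it through for "wxexriclly": intermediate "lywxexricl", final "xricllywxe".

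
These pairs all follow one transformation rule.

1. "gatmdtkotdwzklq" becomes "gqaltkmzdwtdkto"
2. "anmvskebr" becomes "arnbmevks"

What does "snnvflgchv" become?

The pattern: take characters alternately from the front and the back (1st, last, 2nd, 2nd-last, ...).
"snnvflgchv" → "svnhncvgfl".

svnhncvgfl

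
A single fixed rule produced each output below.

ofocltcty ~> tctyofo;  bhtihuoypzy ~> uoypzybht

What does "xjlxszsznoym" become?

zsznoymxjl

Looking at the pairs, the operation is to move the first 3 characters to the end (rotate left by 3), then delete the first 2 characters.
For "xjlxszsznoym", step one produces "xszsznoymxjl"; step two turns that into "zsznoymxjl".
(Check on "ofocltcty": → "cltctyofo" → "tctyofo" ✓)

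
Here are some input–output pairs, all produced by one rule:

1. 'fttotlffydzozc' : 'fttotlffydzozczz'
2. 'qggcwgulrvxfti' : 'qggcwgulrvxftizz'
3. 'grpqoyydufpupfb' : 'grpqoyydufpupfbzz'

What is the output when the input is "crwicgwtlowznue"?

Looking at the pairs, the operation is to append "zz".
Doing the same to "crwicgwtlowznue": "crwicgwtlowznuezz".

crwicgwtlowznuezz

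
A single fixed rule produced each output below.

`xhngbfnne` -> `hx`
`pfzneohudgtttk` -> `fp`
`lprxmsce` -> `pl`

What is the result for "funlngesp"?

The pattern: swap each adjacent pair of characters (1↔2, 3↔4, ...), then keep only the first 2 characters.
Doing the same to "funlngesp": "uf".

uf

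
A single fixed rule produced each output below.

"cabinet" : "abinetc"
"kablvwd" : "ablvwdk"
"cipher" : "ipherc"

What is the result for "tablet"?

ablett

What's happening: move the first character to the end.
On "tablet" that produces "ablett".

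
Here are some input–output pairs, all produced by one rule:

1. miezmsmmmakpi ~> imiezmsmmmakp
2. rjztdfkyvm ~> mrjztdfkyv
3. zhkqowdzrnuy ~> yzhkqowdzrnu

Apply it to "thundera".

athunder

Looking at the pairs, the operation is to move the last character to the front.
"thundera" → "athunder".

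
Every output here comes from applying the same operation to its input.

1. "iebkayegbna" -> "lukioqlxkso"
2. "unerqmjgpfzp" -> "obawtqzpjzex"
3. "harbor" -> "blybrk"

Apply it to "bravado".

kfknylb

Looking at the pairs, the operation is to shift every letter 10 places forward in the alphabet (wrapping around), then move the first 2 characters to the end (rotate left by 2).
Applying that to "bravado" gives "kfknylb".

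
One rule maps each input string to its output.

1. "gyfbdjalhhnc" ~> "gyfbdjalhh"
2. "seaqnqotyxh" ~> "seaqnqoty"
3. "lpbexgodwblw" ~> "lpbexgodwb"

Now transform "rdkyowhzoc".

rdkyowhz

The pattern: delete the last 2 characters.
For "rdkyowhzoc" the result is "rdkyowhz".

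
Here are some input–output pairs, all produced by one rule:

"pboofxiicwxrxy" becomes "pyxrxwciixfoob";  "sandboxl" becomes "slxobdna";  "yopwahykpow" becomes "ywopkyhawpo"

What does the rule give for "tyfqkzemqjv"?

The rule is to reverse the string, then move the last character to the front.
Starting from "tyfqkzemqjv": after the first operation, "vjqmezkqfyt"; after the second, "tvjqmezkqfy".

tvjqmezkqfy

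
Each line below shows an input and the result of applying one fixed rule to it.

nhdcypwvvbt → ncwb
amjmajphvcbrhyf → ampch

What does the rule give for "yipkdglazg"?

yklg

The rule is to keep one character in every 3, starting at position 1 (positions 1st, 4th, 7th, ...).
"yipkdglazg" → "yklg".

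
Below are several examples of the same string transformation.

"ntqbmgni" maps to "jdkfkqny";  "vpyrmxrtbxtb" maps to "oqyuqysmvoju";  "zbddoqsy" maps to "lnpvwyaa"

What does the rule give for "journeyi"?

kbvfglro

What's happening: shift every letter 3 places backward in the alphabet (wrapping around), then swap the front and back halves of the string.
Starting from "journeyi": after the first operation, "glrokbvf"; after the second, "kbvfglro".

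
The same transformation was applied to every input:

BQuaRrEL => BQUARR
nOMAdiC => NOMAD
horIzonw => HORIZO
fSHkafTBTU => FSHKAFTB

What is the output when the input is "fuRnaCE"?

FURNA

Each output is the input with this applied: delete the last 2 characters, then convert every letter to uppercase.
Starting from "fuRnaCE": after the first operation, "fuRna"; after the second, "FURNA".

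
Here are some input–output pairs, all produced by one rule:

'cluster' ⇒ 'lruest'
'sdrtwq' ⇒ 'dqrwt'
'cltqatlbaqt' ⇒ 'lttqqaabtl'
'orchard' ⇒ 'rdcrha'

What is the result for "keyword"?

What's happening: delete the first character, then take characters alternately from the front and the back (1st, last, 2nd, 2nd-last, ...).
Working it through for "keyword": intermediate "eyword", final "edyrwo".

edyrwo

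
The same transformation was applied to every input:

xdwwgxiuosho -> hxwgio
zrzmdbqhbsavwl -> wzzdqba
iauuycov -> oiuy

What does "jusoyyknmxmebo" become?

Each output is the input with this applied: move the last 2 characters to the front (rotate right by 2), then keep every other character starting from the first (positions 1st, 3rd, 5th, ...).
Starting from "jusoyyknmxmebo": after the first operation, "bojusoyyknmxme"; after the second, "bjsykmm".

bjsykmm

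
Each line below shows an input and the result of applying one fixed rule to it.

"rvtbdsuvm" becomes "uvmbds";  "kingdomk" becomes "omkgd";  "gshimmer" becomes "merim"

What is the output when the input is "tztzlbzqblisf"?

isfzlbzqbl

Rule — delete the first 3 characters, then move the last 3 characters to the front (rotate right by 3).
For "tztzlbzqblisf", step one produces "zlbzqblisf"; step two turns that into "isfzlbzqbl".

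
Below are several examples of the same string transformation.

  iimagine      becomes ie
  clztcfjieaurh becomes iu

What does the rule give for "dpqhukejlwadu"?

The transformation: keep one character in every 3, starting at position 2 (positions 2nd, 5th, 8th, ...), then keep only the vowels.
Starting from "dpqhukejlwadu": after the first operation, "puja"; after the second, "ua".

ua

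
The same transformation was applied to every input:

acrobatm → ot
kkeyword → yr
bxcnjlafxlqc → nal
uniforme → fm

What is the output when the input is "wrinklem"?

ne

The transformation: delete the first character, then keep one character in every 3, starting at position 3 (positions 3rd, 6th, 9th, ...).
For "wrinklem", step one produces "rinklem"; step two turns that into "ne".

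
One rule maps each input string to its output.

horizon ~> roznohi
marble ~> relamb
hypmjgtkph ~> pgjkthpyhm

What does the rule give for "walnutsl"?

ltulsawn

The pattern: swap each adjacent pair of characters (1↔2, 3↔4, ...), then move the first 3 characters to the end (rotate left by 3).
Starting from "walnutsl": after the first operation, "awnltuls"; after the second, "ltulsawn".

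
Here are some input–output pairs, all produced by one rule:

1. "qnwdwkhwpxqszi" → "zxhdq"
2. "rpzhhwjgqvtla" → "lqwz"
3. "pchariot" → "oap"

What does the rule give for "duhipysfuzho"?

hfpu

Each output is the input with this applied: reverse the string, then keep one character in every 3, starting at position 2 (positions 2nd, 5th, 8th, ...).
On "duhipysfuzho" that produces "hfpu".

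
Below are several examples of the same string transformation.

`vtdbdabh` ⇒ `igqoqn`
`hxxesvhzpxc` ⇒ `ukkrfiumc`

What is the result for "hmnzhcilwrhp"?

Each output is the input with this applied: shift every letter 13 places forward in the alphabet (wrapping around) — i.e. ROT13, then delete the last 2 characters.
On "hmnzhcilwrhp": the first step gives "uzamupvyjeuc", and the second then gives "uzamupvyje".

uzamupvyje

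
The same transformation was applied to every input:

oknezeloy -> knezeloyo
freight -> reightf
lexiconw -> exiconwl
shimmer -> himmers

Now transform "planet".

lanetp

Looking at the pairs, the operation is to move the first character to the end.
Applying that to "planet" gives "lanetp".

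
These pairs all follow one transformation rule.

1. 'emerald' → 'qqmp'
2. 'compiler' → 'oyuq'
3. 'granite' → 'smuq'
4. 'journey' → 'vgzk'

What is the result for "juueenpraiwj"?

Looking at the pairs, the operation is to keep every other character starting from the first (positions 1st, 3rd, 5th, ...), then shift every letter 12 places forward in the alphabet (wrapping around).
Applying both steps to "juueenpraiwj": "juepaw", then "vgqbmi".

vgqbmi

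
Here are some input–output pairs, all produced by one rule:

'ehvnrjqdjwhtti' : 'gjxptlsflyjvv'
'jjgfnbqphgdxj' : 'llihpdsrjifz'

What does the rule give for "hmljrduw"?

jonltfw

Looking at the pairs, the operation is to delete the last character, then shift every letter 2 places forward in the alphabet (wrapping around).
On "hmljrduw": the first step gives "hmljrdu", and the second then gives "jonltfw".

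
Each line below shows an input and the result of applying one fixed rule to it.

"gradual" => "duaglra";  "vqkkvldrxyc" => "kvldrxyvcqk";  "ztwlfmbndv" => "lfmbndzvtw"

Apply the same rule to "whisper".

spewrhi

Each output is the input with this applied: swap the first and last characters, then move the first 3 characters to the end (rotate left by 3).
On "whisper" that produces "spewrhi".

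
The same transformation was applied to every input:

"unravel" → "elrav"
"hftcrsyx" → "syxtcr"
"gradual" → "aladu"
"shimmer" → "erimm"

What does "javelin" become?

invel

Looking at the pairs, the operation is to delete the first 2 characters, then move the first 3 characters to the end (rotate left by 3).
On "javelin": the first step gives "velin", and the second then gives "invel".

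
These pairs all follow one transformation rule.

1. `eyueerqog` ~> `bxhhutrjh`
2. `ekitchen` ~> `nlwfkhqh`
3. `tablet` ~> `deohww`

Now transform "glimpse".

olpsvhj

In each case the input is transformed by: move the first character to the end, then shift every letter 3 places forward in the alphabet (wrapping around).
Starting from "glimpse": after the first operation, "limpseg"; after the second, "olpsvhj".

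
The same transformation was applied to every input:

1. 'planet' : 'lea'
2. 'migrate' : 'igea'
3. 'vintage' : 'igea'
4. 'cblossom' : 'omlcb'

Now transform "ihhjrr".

In each case the input is transformed by: sort the characters into reverse alphabetical order, then delete the first 3 characters.
Applying both steps to "ihhjrr": "rrjihh", then "ihh".

ihh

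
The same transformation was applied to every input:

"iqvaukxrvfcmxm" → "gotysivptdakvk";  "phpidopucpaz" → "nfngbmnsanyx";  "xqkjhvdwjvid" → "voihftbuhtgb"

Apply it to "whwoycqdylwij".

ufumwaobwjugh

What's happening: shift every letter 2 places backward in the alphabet (wrapping around).
Applying that to "whwoycqdylwij" gives "ufumwaobwjugh".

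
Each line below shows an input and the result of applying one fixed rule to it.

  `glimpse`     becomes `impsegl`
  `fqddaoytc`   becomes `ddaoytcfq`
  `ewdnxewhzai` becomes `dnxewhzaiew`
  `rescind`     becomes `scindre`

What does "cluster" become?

ustercl

Each output is the input with this applied: move the first 2 characters to the end (rotate left by 2).
So "cluster" becomes "ustercl".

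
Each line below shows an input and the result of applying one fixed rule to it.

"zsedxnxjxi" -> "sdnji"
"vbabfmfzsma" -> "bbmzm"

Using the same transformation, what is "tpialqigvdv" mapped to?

paqgd

Looking at the pairs, the operation is to keep every other character starting from the second (positions 2nd, 4th, 6th, ...).
For "tpialqigvdv" the result is "paqgd".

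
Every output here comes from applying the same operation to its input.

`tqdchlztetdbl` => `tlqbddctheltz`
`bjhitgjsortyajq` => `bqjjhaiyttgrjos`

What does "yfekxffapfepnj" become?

The pattern: take characters alternately from the front and the back (1st, last, 2nd, 2nd-last, ...).
For "yfekxffapfepnj" the result is "yjfnepkexffpfa".

yjfnepkexffpfa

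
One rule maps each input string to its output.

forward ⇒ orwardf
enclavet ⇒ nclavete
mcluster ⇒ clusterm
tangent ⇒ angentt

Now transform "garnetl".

In each case the input is transformed by: move the first character to the end.
For "garnetl" the result is "arnetlg".

arnetlg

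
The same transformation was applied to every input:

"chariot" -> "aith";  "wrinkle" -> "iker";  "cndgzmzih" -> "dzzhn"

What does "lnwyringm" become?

wrnmn

In each case the input is transformed by: move the first 2 characters to the end (rotate left by 2), then keep every other character starting from the first (positions 1st, 3rd, 5th, ...).
Working it through for "lnwyringm": intermediate "wyringmln", final "wrnmn".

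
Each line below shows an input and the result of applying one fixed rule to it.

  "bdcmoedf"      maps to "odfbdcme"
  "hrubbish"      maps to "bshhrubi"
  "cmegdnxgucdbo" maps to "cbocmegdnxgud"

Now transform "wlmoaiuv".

auvwlmoi

Each output is the input with this applied: move the last 3 characters to the front (rotate right by 3), then swap the first and last characters.
"wlmoaiuv" → "auvwlmoi".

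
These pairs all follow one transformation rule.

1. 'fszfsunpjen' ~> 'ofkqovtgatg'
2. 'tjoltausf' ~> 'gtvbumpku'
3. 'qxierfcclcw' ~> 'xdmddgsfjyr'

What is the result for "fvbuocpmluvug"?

hvwvmnqdpvcwg

What's happening: reverse the string, then shift every letter 1 place forward in the alphabet (wrapping around).
Doing the same to "fvbuocpmluvug": "hvwvmnqdpvcwg".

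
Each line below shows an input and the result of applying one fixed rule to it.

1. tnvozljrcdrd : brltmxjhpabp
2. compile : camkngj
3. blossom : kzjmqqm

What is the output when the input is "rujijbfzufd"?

bpshghzdxsd

Looking at the pairs, the operation is to shift every letter 2 places backward in the alphabet (wrapping around), then move the last character to the front.
Starting from "rujijbfzufd": after the first operation, "pshghzdxsdb"; after the second, "bpshghzdxsd".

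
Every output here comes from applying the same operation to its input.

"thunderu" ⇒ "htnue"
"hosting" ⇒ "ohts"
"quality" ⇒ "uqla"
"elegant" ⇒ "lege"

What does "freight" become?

What's happening: swap each adjacent pair of characters (1↔2, 3↔4, ...), then delete the last 3 characters.
Applying both steps to "freight": "rfiehgt", then "rfie".
(Check on "thunderu": → "htnuedur" → "htnue" ✓)

rfie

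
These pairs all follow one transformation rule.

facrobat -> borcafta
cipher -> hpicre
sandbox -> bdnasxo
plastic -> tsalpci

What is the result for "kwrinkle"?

What's happening: move the last 2 characters to the front (rotate right by 2), then reverse the string.
Starting from "kwrinkle": after the first operation, "lekwrink"; after the second, "knirwkel".
(Check on "facrobat": → "atfacrob" → "borcafta" ✓)

knirwkel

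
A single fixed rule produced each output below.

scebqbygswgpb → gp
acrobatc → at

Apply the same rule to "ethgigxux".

What's happening: move the last character to the front, then keep only the last 2 characters.
Applying that to "ethgigxux" gives "xu".

xu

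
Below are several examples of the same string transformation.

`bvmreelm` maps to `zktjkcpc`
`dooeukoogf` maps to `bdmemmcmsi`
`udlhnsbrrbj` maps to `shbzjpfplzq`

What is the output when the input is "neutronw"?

Each output is the input with this applied: shift every letter 2 places backward in the alphabet (wrapping around), then take characters alternately from the front and the back (1st, last, 2nd, 2nd-last, ...).
Working it through for "neutronw": intermediate "lcsrpmlu", final "luclsmrp".

luclsmrp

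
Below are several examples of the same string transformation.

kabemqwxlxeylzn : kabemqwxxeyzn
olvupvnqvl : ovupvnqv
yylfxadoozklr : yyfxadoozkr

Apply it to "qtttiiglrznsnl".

In each case the input is transformed by: remove every "l".
"qtttiiglrznsnl" → "qtttiigrznsn".

qtttiigrznsn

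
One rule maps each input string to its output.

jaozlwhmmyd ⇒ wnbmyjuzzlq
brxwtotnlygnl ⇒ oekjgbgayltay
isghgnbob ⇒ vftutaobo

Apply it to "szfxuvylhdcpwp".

The pattern: shift every letter 13 places forward in the alphabet (wrapping around) — i.e. ROT13.
For "szfxuvylhdcpwp" the result is "fmskhilyuqpcjc".

fmskhilyuqpcjc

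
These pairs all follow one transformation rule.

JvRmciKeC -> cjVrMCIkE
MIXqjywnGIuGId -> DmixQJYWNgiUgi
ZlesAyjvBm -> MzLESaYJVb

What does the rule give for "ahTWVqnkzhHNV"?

What's happening: move the last character to the front, then flip the case of every letter.
Applying that to "ahTWVqnkzhHNV" gives "vAHtwvQNKZHhn".
(Check on "JvRmciKeC": → "CJvRmciKe" → "cjVrMCIkE" ✓)

vAHtwvQNKZHhn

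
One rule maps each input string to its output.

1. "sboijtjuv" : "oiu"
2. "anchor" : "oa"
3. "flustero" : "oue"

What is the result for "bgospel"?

oe

The pattern: swap the first and last characters, then keep only the vowels.
Working it through for "bgospel": intermediate "lgospeb", final "oe".
(Check on "anchor": → "rnchoa" → "oa" ✓)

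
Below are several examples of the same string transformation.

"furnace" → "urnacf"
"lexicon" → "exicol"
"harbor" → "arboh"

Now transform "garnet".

Each output is the input with this applied: swap the first and last characters, then delete the first character.
For "garnet", step one produces "tarneg"; step two turns that into "arneg".

arneg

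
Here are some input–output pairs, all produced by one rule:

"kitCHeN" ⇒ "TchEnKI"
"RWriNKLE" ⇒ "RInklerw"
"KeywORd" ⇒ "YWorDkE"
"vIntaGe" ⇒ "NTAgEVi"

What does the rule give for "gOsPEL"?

SpelGo

The transformation: flip the case of every letter, then move the first 2 characters to the end (rotate left by 2).
"gOsPEL" → "GoSpel" → "SpelGo".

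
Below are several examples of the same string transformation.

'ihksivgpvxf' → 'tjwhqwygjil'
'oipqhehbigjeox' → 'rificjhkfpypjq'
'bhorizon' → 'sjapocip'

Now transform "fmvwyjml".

Looking at the pairs, the operation is to shift every letter 1 place forward in the alphabet (wrapping around), then move the first 3 characters to the end (rotate left by 3).
Starting from "fmvwyjml": after the first operation, "gnwxzknm"; after the second, "xzknmgnw".
(Check on "oipqhehbigjeox": → "pjqrificjhkfpy" → "rificjhkfpypjq" ✓)

xzknmgnw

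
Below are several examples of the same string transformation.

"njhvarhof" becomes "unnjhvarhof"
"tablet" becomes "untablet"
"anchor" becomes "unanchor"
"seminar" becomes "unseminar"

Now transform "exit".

Rule — prepend "un".
Applying that to "exit" gives "unexit".

unexit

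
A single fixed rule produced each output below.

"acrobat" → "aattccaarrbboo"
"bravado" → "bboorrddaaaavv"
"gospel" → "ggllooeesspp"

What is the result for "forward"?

ffddoorrrraaww

What's happening: take characters alternately from the front and the back (1st, last, 2nd, 2nd-last, ...), then double every character.
For "forward", step one produces "fdorraw"; step two turns that into "ffddoorrrraaww".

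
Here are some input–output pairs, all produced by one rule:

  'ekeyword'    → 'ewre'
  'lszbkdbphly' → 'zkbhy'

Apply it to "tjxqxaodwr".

Each output is the input with this applied: move the first character to the end, then keep every other character starting from the second (positions 2nd, 4th, 6th, ...).
Starting from "tjxqxaodwr": after the first operation, "jxqxaodwrt"; after the second, "xxowt".
(Check on "ekeyword": → "keyworde" → "ewre" ✓)

xxowt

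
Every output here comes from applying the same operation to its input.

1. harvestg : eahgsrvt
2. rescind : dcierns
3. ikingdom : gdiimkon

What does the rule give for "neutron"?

neontru

The pattern: sort the characters into alphabetical order, then swap each adjacent pair of characters (1↔2, 3↔4, ...).
For "neutron" the result is "neontru".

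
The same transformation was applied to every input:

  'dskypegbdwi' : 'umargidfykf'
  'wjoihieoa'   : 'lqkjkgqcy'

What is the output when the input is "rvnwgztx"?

xpyibvzt

In each case the input is transformed by: move the first character to the end, then shift every letter 2 places forward in the alphabet (wrapping around).
"rvnwgztx" → "vnwgztxr" → "xpyibvzt".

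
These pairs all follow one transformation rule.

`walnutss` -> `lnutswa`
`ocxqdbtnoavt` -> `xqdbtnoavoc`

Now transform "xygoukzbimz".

goukzbimxy

The rule is to delete the last character, then move the first 2 characters to the end (rotate left by 2).
Applying both steps to "xygoukzbimz": "xygoukzbim", then "goukzbimxy".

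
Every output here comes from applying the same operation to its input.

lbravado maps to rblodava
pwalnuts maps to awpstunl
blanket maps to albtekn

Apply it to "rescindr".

serrdnic

In each case the input is transformed by: reverse the string, then move the last 3 characters to the front (rotate right by 3).
On "rescindr": the first step gives "rdnicser", and the second then gives "serrdnic".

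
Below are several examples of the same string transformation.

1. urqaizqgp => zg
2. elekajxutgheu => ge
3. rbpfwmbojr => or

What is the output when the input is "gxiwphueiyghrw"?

Each output is the input with this applied: keep every other character starting from the second (positions 2nd, 4th, 6th, ...), then keep only the last 2 characters.
For "gxiwphueiyghrw", step one produces "xwheyhw"; step two turns that into "hw".

hw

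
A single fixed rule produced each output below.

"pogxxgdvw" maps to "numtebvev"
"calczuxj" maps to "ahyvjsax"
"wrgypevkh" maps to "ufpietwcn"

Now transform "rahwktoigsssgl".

Looking at the pairs, the operation is to take characters alternately from the front and the back (1st, last, 2nd, 2nd-last, ...), then shift every letter 2 places backward in the alphabet (wrapping around).
On "rahwktoigsssgl" that produces "pjyefquqiqremg".

pjyefquqiqremg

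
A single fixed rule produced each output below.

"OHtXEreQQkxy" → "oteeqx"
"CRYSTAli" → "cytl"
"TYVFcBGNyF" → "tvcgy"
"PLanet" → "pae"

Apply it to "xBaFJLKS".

xajk

In each case the input is transformed by: keep every other character starting from the first (positions 1st, 3rd, 5th, ...), then convert every letter to lowercase.
On "xBaFJLKS" that produces "xajk".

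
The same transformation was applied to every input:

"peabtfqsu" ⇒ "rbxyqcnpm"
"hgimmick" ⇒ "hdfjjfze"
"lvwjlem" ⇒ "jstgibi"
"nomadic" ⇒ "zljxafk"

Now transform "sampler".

oxjmibp

Looking at the pairs, the operation is to shift every letter 3 places backward in the alphabet (wrapping around), then swap the first and last characters.
So "sampler" becomes "oxjmibp".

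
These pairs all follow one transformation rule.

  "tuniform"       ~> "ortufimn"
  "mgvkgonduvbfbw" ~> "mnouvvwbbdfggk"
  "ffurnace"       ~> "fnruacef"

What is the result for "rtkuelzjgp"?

prtuzegjkl

The pattern: sort the characters into alphabetical order, then swap the front and back halves of the string.
For "rtkuelzjgp", step one produces "egjklprtuz"; step two turns that into "prtuzegjkl".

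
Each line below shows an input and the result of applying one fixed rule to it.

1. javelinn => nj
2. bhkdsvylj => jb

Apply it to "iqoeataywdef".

The rule is to move the last character to the front, then keep only the first 2 characters.
Starting from "iqoeataywdef": after the first operation, "fiqoeataywde"; after the second, "fi".

fi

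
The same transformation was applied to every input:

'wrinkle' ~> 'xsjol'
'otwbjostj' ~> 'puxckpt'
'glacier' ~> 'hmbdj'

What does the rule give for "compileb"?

dpnqjm

The transformation: shift every letter 1 place forward in the alphabet (wrapping around), then delete the last 2 characters.
Working it through for "compileb": intermediate "dpnqjmfc", final "dpnqjm".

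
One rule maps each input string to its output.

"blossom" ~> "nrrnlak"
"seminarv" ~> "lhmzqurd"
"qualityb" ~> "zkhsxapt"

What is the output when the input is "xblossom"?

The rule is to move the first 2 characters to the end (rotate left by 2), then shift every letter 1 place backward in the alphabet (wrapping around).
On "xblossom" that produces "knrrnlwa".

knrrnlwa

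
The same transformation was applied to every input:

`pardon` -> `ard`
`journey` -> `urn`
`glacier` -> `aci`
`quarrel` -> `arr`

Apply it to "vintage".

nta

Rule — move the last 2 characters to the front (rotate right by 2), then keep only the last 3 characters.
For "vintage", step one produces "gevinta"; step two turns that into "nta".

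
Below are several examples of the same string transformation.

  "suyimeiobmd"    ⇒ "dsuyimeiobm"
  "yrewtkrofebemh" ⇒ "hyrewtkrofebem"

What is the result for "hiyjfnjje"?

ehiyjfnjj

The rule is to move the last character to the front.
So "hiyjfnjje" becomes "ehiyjfnjj".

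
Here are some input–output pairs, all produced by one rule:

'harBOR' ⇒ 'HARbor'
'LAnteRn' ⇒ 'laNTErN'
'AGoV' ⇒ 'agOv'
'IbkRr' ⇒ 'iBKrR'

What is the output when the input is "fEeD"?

The transformation: flip the case of every letter.
Applying that to "fEeD" gives "FeEd".

FeEd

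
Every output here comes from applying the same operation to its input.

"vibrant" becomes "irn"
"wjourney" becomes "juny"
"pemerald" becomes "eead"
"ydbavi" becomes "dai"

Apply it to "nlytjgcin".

The transformation: keep every other character starting from the second (positions 2nd, 4th, 6th, ...).
Doing the same to "nlytjgcin": "ltgi".

ltgi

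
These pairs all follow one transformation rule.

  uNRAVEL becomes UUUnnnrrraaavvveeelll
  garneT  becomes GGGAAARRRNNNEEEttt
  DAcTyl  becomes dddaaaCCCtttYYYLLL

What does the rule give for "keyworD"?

KKKEEEYYYWWWOOORRRddd

What's happening: repeat every character 3 times, then flip the case of every letter.
Working it through for "keyworD": intermediate "kkkeeeyyywwwooorrrDDD", final "KKKEEEYYYWWWOOORRRddd".
(Check on "uNRAVEL": → "uuuNNNRRRAAAVVVEEELLL" → "UUUnnnrrraaavvveeelll" ✓)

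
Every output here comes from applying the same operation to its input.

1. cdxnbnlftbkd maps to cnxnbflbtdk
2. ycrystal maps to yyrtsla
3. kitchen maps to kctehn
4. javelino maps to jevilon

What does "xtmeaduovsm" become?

In each case the input is transformed by: swap each adjacent pair of characters (1↔2, 3↔4, ...), then delete the first character.
Working it through for "xtmeaduovsm": intermediate "txemdaousvm", final "xemdaousvm".

xemdaousvm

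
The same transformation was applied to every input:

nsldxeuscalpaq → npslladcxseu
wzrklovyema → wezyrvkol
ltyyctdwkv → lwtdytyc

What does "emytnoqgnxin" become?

The rule is to delete the last 2 characters, then take characters alternately from the front and the back (1st, last, 2nd, 2nd-last, ...).
Applying both steps to "emytnoqgnxin": "emytnoqgnx", then "exmnygtqno".

exmnygtqno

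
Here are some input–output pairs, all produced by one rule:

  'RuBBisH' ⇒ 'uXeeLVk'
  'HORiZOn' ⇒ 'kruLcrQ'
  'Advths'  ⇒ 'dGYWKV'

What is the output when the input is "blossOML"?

Rule — flip the case of every letter, then shift every letter 3 places forward in the alphabet (wrapping around).
Starting from "blossOML": after the first operation, "BLOSSoml"; after the second, "EORVVrpo".

EORVVrpo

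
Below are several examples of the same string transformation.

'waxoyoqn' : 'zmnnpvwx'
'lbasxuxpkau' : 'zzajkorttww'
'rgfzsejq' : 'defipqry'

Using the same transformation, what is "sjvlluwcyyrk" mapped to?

The transformation: sort the characters into alphabetical order, then shift every letter 1 place backward in the alphabet (wrapping around).
"sjvlluwcyyrk" → "cjkllrsuvwyy" → "bijkkqrtuvxx".

bijkkqrtuvxx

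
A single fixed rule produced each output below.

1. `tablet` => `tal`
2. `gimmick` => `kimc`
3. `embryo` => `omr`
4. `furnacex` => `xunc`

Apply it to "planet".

tln

Rule — move the last character to the front, then keep every other character starting from the first (positions 1st, 3rd, 5th, ...).
Applying that to "planet" gives "tln".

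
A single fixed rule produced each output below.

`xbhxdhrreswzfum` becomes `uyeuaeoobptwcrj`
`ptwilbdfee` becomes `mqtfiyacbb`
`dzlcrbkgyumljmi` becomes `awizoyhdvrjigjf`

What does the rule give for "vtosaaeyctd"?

sqlpxxbvzqa

What's happening: shift every letter 3 places backward in the alphabet (wrapping around).
"vtosaaeyctd" → "sqlpxxbvzqa".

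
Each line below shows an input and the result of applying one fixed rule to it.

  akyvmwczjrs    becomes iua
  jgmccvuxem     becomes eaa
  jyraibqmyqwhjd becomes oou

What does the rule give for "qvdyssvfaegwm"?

oeu

Each output is the input with this applied: shift every letter 2 places backward in the alphabet (wrapping around), then keep only the vowels.
On "qvdyssvfaegwm": the first step gives "otbwqqtdyceuk", and the second then gives "oeu".
(Check on "akyvmwczjrs": → "yiwtkuaxhpq" → "iua" ✓)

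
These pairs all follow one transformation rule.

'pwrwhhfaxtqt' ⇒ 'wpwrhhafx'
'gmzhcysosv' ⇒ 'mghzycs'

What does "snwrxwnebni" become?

nsrwwxen

The transformation: delete the last 3 characters, then swap each adjacent pair of characters (1↔2, 3↔4, ...).
On "snwrxwnebni": the first step gives "snwrxwne", and the second then gives "nsrwwxen".
(Check on "pwrwhhfaxtqt": → "pwrwhhfax" → "wpwrhhafx" ✓)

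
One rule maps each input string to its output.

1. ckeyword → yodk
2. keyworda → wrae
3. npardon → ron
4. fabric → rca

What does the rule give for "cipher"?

The pattern: move the first 2 characters to the end (rotate left by 2), then keep every other character starting from the second (positions 2nd, 4th, 6th, ...).
On "cipher": the first step gives "pherci", and the second then gives "hri".

hri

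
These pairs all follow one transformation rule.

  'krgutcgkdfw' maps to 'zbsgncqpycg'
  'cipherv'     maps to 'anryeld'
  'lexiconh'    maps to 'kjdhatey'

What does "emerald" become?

whzaian

The pattern: shift every letter 4 places backward in the alphabet (wrapping around), then move the last 3 characters to the front (rotate right by 3).
For "emerald", step one produces "aianwhz"; step two turns that into "whzaian".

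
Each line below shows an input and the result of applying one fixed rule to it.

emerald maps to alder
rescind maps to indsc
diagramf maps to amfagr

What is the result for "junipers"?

The transformation: delete the first 2 characters, then move the last 3 characters to the front (rotate right by 3).
On "junipers": the first step gives "nipers", and the second then gives "ersnip".

ersnip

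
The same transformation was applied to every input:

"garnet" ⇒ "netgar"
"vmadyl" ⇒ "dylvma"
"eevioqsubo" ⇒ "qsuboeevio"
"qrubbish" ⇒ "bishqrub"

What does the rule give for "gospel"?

Looking at the pairs, the operation is to swap the front and back halves of the string.
Doing the same to "gospel": "pelgos".

pelgos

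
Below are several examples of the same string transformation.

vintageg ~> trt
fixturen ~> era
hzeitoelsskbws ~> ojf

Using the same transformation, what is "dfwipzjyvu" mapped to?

Looking at the pairs, the operation is to shift every letter 13 places forward in the alphabet (wrapping around) — i.e. ROT13, then keep only the last 3 characters.
For "dfwipzjyvu" the result is "lih".

lih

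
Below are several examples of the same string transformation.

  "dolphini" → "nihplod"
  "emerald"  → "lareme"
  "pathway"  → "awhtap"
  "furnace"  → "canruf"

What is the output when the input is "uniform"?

rofinu

In each case the input is transformed by: delete the last character, then reverse the string.
"uniform" → "unifor" → "rofinu".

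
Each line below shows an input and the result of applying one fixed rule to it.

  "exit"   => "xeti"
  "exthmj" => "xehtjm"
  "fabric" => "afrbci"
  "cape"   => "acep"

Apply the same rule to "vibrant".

Looking at the pairs, the operation is to swap each adjacent pair of characters (1↔2, 3↔4, ...).
So "vibrant" becomes "ivrbnat".

ivrbnat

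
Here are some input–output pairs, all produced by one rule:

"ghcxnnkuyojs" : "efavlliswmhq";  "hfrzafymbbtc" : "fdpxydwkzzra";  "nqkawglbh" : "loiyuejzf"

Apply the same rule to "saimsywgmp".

The transformation: shift every letter 2 places backward in the alphabet (wrapping around).
For "saimsywgmp" the result is "qygkqwuekn".

qygkqwuekn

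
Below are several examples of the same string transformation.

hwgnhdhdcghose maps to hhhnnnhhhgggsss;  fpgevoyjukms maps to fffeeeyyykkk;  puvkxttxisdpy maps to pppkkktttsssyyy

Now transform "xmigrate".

The pattern: keep one character in every 3, starting at position 1 (positions 1st, 4th, 7th, ...), then repeat every character 3 times.
For "xmigrate", step one produces "xgt"; step two turns that into "xxxgggttt".
(Check on "puvkxttxisdpy": → "pktsy" → "pppkkktttsssyyy" ✓)

xxxgggttt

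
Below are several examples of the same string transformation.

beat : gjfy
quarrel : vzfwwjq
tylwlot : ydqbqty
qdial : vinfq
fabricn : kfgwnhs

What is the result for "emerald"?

Rule — shift every letter 5 places forward in the alphabet (wrapping around).
Doing the same to "emerald": "jrjwfqi".

jrjwfqi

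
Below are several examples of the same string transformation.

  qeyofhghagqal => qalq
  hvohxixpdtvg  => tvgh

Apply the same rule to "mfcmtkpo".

Looking at the pairs, the operation is to move the last 3 characters to the front (rotate right by 3), then keep only the first 4 characters.
Starting from "mfcmtkpo": after the first operation, "kpomfcmt"; after the second, "kpom".
(Check on "qeyofhghagqal": → "qalqeyofhghag" → "qalq" ✓)

kpom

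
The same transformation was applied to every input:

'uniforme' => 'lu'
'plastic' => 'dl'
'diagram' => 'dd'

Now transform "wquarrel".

The rule is to keep one character in every 3, starting at position 3 (positions 3rd, 6th, 9th, ...), then shift every letter 3 places forward in the alphabet (wrapping around).
Working it through for "wquarrel": intermediate "ur", final "xu".

xu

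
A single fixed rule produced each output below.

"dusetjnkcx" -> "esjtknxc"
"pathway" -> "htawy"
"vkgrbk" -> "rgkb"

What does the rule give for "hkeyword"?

yeowdr

Looking at the pairs, the operation is to delete the first 2 characters, then swap each adjacent pair of characters (1↔2, 3↔4, ...).
On "hkeyword": the first step gives "eyword", and the second then gives "yeowdr".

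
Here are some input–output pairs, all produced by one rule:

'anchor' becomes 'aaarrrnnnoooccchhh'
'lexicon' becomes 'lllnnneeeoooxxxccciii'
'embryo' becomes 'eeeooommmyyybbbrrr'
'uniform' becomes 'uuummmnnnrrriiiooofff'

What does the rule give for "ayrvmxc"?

aaacccyyyxxxrrrmmmvvv

The transformation: take characters alternately from the front and the back (1st, last, 2nd, 2nd-last, ...), then repeat every character 3 times.
Starting from "ayrvmxc": after the first operation, "acyxrmv"; after the second, "aaacccyyyxxxrrrmmmvvv".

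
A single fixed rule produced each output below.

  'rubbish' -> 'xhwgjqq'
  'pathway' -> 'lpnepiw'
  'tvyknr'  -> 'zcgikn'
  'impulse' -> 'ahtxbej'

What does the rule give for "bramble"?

qatqgpb

Rule — shift every letter 11 places backward in the alphabet (wrapping around), then move the last 3 characters to the front (rotate right by 3).
Working it through for "bramble": intermediate "qgpbqat", final "qatqgpb".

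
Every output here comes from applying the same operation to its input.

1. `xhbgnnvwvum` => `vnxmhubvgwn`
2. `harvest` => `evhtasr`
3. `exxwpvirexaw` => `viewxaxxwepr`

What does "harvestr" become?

The pattern: take characters alternately from the front and the back (1st, last, 2nd, 2nd-last, ...), then move the last 2 characters to the front (rotate right by 2).
On "harvestr": the first step gives "hratrsve", and the second then gives "vehratrs".

vehratrs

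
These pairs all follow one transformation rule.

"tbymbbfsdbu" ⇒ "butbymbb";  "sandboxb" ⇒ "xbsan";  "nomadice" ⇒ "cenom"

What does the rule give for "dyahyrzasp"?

spdyahy

Each output is the input with this applied: move the last 2 characters to the front (rotate right by 2), then delete the last 3 characters.
On "dyahyrzasp" that produces "spdyahy".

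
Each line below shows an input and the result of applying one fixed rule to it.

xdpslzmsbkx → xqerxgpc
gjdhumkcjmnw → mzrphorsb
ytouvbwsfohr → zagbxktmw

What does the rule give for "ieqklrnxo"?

pqwsct

Looking at the pairs, the operation is to delete the first 3 characters, then shift every letter 5 places forward in the alphabet (wrapping around).
Applying both steps to "ieqklrnxo": "klrnxo", then "pqwsct".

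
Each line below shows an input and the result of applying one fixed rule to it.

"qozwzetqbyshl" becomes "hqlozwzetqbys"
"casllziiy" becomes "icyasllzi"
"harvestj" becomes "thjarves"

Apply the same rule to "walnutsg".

The pattern: swap the first and last characters, then move the last 2 characters to the front (rotate right by 2).
Applying both steps to "walnutsg": "galnutsw", then "swgalnut".
(Check on "qozwzetqbyshl": → "lozwzetqbyshq" → "hqlozwzetqbys" ✓)

swgalnut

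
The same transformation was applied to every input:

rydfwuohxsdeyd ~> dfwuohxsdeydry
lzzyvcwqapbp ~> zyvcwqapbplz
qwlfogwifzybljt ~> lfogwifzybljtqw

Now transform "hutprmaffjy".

In each case the input is transformed by: move the first 2 characters to the end (rotate left by 2).
Applying that to "hutprmaffjy" gives "tprmaffjyhu".

tprmaffjyhu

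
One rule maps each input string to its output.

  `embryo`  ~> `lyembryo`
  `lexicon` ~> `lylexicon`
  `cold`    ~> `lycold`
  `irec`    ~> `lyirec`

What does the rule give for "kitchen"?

lykitchen

The rule is to prepend "ly".
On "kitchen" that produces "lykitchen".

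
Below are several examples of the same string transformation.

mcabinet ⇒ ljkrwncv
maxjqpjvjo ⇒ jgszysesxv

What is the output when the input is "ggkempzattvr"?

The transformation: shift every letter 9 places forward in the alphabet (wrapping around), then move the first character to the end.
Working it through for "ggkempzattvr": intermediate "pptnvyijccea", final "ptnvyijcceap".

ptnvyijcceap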